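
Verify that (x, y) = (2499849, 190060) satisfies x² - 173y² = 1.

Compute x² = 2499849² = 6249245022801
Compute 173y² = 173·190060² = 173·36122803600 = 6249245022800
x² - 173y² = 6249245022801 - 6249245022800 = 1
Since this equals 1, (2499849, 190060) is a solution.

Yes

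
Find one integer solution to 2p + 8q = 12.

Step 1: Check solvability.
gcd(2, 8) = 2
Since 2 divides 12, solutions exist.

Step 2: Apply extended Euclidean algorithm to find gcd.
We find integers such that 2*x0 + 8*y0 = 2

Step 3: Scale the particular solution.
Multiply by 12/2 = 6:
p = 6, q = 0

Step 4: Verify.
2*(6) + 8*(0) = 12 = 12 ✓

p = 6, q = 0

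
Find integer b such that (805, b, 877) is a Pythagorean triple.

b² = c² - a² = 877² - 805² = 769129 - 648025 = 121104
b = sqrt(121104) = 348

348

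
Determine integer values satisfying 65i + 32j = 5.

Step 1: Check solvability.
gcd(65, 32) = 1
Since 1 divides 5, solutions exist.

Step 2: Apply extended Euclidean algorithm to find gcd.
We find integers such that 65*x0 + 32*y0 = 1

Step 3: Scale the particular solution.
Multiply by 5/1 = 5:
i = 5, j = -10

Step 4: Verify.
65*(5) + 32*(-10) = 5 = 5 ✓

i = 5, j = -10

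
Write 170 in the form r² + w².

We need to find integers r, w > 0 such that r² + w² = 170.
Trying r = 1: w² = 170 - 1² = 170 - 1 = 169
w = 13
Check: 1² + 13² = 1 + 169 = 170 ✓

170 = 1² + 13²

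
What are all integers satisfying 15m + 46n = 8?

Step 1: Compute gcd(15, 46) = 1.
Since 1 divides 8, solutions exist.

Step 2: Find a particular solution using extended Euclidean algorithm.
We get m₀ = -24, n₀ = 8.
Check: 15*-24 + 46*8 = 8 = 8 ✓

Step 3: Write the general solution.
m = -24 + (46/1)t = -24 + 46t
n = 8 - (15/1)t = 8 - 15t
for any integer t.

m = -24 + 46t, n = 8 - 15t for integer t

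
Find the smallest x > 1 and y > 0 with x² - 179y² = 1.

We seek the smallest positive integers (x, y) with x² - 179y² = 1, i.e., x² = 179y² + 1.
Try successive y values:
y = 1: x² = 179·1² + 1 = 180, not a perfect square
y = 2: x² = 179·2² + 1 = 717, not a perfect square
y = 3: x² = 179·3² + 1 = 1612, not a perfect square
... continuing the search (or via continued fractions) ...
y = 313191: x² = 179·313191² + 1 = 17557859844100, x = 4190210 ✓

Verify: 4190210² - 179·313191² = 17557859844100 - 17557859844099 = 1 ✓

x = 4190210, y = 313191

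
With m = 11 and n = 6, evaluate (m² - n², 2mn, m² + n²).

a = m² - n² = 121 - 36 = 85
b = 2mn = 2·11·6 = 132
c = m² + n² = 121 + 36 = 157
Verify: 85² + 132² = 7225 + 17424 = 24649 = 157² ✓

(85, 132, 157)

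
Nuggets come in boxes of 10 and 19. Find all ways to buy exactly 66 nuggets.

We need non-negative integers (x, y) with 10x + 19y = 66.
For each x in 0..6, check if 66 - 10x is a non-negative multiple of 19.
No x yields an integer y ≥ 0.

No solution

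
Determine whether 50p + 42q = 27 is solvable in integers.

Step 1: Compute gcd(50, 42).
gcd(50, 42) = 2

Step 2: Check divisibility.
Does 2 divide 27? 27 = 2 x 13 + 1, so no.

By the theorem on linear Diophantine equations, 50p + 42q = 27 has integer solutions if and only if gcd(50, 42) divides 27. Since 2 does not divide 27, no solutions exist.

No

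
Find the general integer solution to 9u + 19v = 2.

Step 1: Compute gcd(9, 19) = 1.
Since 1 divides 2, solutions exist.

Step 2: Find a particular solution using extended Euclidean algorithm.
We get u₀ = -4, v₀ = 2.
Check: 9*-4 + 19*2 = 2 = 2 ✓

Step 3: Write the general solution.
u = -4 + (19/1)t = -4 + 19t
v = 2 - (9/1)t = 2 - 9t
for any integer t.

u = -4 + 19t, v = 2 - 9t for integer t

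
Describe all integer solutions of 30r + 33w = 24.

Step 1: Compute gcd(30, 33) = 3.
Since 3 divides 24, solutions exist.

Step 2: Find a particular solution using extended Euclidean algorithm.
We get r₀ = -8, w₀ = 8.
Check: 30*-8 + 33*8 = 24 = 24 ✓

Step 3: Write the general solution.
r = -8 + (33/3)t = -8 + 11t
w = 8 - (30/3)t = 8 - 10t
for any integer t.

r = -8 + 11t, w = 8 - 10t for integer t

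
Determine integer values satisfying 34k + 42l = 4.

Step 1: Check solvability.
gcd(34, 42) = 2
Since 2 divides 4, solutions exist.

Step 2: Apply extended Euclidean algorithm to find gcd.
We find integers such that 34*x0 + 42*y0 = 2

Step 3: Scale the particular solution.
Multiply by 4/2 = 2:
k = 10, l = -8

Step 4: Verify.
34*(10) + 42*(-8) = 4 = 4 ✓

k = 10, l = -8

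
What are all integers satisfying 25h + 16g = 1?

Step 1: Compute gcd(25, 16) = 1.
Since 1 divides 1, solutions exist.

Step 2: Find a particular solution using extended Euclidean algorithm.
We get h₀ = -7, g₀ = 11.
Check: 25*-7 + 16*11 = 1 = 1 ✓

Step 3: Write the general solution.
h = -7 + (16/1)t = -7 + 16t
g = 11 - (25/1)t = 11 - 25t
for any integer t.

h = -7 + 16t, g = 11 - 25t for integer t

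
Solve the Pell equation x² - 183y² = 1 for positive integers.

We seek the smallest positive integers (x, y) with x² - 183y² = 1, i.e., x² = 183y² + 1.
Try successive y values:
y = 1: x² = 183·1² + 1 = 184, not a perfect square
y = 2: x² = 183·2² + 1 = 733, not a perfect square
y = 3: x² = 183·3² + 1 = 1648, not a perfect square
... continuing the search (or via continued fractions) ...
y = 36: x² = 183·36² + 1 = 237169, x = 487 ✓

Verify: 487² - 183·36² = 237169 - 237168 = 1 ✓

x = 487, y = 36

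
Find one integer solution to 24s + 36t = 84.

Step 1: Check solvability.
gcd(24, 36) = 12
Since 12 divides 84, solutions exist.

Step 2: Apply extended Euclidean algorithm to find gcd.
We find integers such that 24*x0 + 36*y0 = 12

Step 3: Scale the particular solution.
Multiply by 84/12 = 7:
s = -7, t = 7

Step 4: Verify.
24*(-7) + 36*(7) = 84 = 84 ✓

s = -7, t = 7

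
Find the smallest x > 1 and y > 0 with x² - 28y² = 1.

We seek the smallest positive integers (x, y) with x² - 28y² = 1, i.e., x² = 28y² + 1.
Try successive y values:
y = 1: x² = 28·1² + 1 = 29, not a perfect square
y = 2: x² = 28·2² + 1 = 113, not a perfect square
y = 3: x² = 28·3² + 1 = 253, not a perfect square
... continuing the search (or via continued fractions) ...
y = 24: x² = 28·24² + 1 = 16129, x = 127 ✓

Verify: 127² - 28·24² = 16129 - 16128 = 1 ✓

x = 127, y = 24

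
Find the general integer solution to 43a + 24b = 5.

Step 1: Compute gcd(43, 24) = 1.
Since 1 divides 5, solutions exist.

Step 2: Find a particular solution using extended Euclidean algorithm.
We get a₀ = -25, b₀ = 45.
Check: 43*-25 + 24*45 = 5 = 5 ✓

Step 3: Write the general solution.
a = -25 + (24/1)t = -25 + 24t
b = 45 - (43/1)t = 45 - 43t
for any integer t.

a = -25 + 24t, b = 45 - 43t for integer t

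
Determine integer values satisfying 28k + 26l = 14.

Step 1: Check solvability.
gcd(28, 26) = 2
Since 2 divides 14, solutions exist.

Step 2: Apply extended Euclidean algorithm to find gcd.
We find integers such that 28*x0 + 26*y0 = 2

Step 3: Scale the particular solution.
Multiply by 14/2 = 7:
k = 7, l = -7

Step 4: Verify.
28*(7) + 26*(-7) = 14 = 14 ✓

k = 7, l = -7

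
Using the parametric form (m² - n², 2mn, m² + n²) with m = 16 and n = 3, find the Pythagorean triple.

a = m² - n² = 256 - 9 = 247
b = 2mn = 2·16·3 = 96
c = m² + n² = 256 + 9 = 265
Verify: 247² + 96² = 61009 + 9216 = 70225 = 265² ✓

(247, 96, 265)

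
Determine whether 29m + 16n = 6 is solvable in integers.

Step 1: Compute gcd(29, 16).
gcd(29, 16) = 1

Step 2: Check divisibility.
Does 1 divide 6? 6 = 1 x 6, so yes.

By the theorem on linear Diophantine equations, 29m + 16n = 6 has integer solutions if and only if gcd(29, 16) divides 6. Since 1 | 6, solutions exist.

Yes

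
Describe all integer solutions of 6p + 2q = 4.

Step 1: Compute gcd(6, 2) = 2.
Since 2 divides 4, solutions exist.

Step 2: Find a particular solution using extended Euclidean algorithm.
We get p₀ = 0, q₀ = 2.
Check: 6*0 + 2*2 = 4 = 4 ✓

Step 3: Write the general solution.
p = 0 + (2/2)t = 0 + 1t
q = 2 - (6/2)t = 2 - 3t
for any integer t.

p = 0 + 1t, q = 2 - 3t for integer t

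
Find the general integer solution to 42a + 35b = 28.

Step 1: Compute gcd(42, 35) = 7.
Since 7 divides 28, solutions exist.

Step 2: Find a particular solution using extended Euclidean algorithm.
We get a₀ = 4, b₀ = -4.
Check: 42*4 + 35*-4 = 28 = 28 ✓

Step 3: Write the general solution.
a = 4 + (35/7)t = 4 + 5t
b = -4 - (42/7)t = -4 - 6t
for any integer t.

a = 4 + 5t, b = -4 - 6t for integer t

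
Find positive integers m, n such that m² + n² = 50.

Search for m with 50 - m² a perfect square.
m = 1: 50 - 1² = 50 - 1 = 49 = 7² ✓
So m = 1, n = 7.

m = 1, n = 7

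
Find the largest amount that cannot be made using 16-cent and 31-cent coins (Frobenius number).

For two coprime denominations a and b, the Frobenius number (largest value not representable as a non-negative combination) is ab - a - b.
Here gcd(16, 31) = 1, so they are coprime.
F(16, 31) = 16·31 - 16 - 31 = 496 - 47 = 449

449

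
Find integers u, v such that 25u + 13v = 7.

Step 1: Check solvability.
gcd(25, 13) = 1
Since 1 divides 7, solutions exist.

Step 2: Apply extended Euclidean algorithm to find gcd.
We find integers such that 25*x0 + 13*y0 = 1

Step 3: Scale the particular solution.
Multiply by 7/1 = 7:
u = -7, v = 14

Step 4: Verify.
25*(-7) + 13*(14) = 7 = 7 ✓

u = -7, v = 14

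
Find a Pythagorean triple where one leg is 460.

We need the other leg and hypotenuse such that 460² + x² = c².
Take x = 429, c = 629: 460² + 429² = 211600 + 184041 = 395641 = 629² ✓
Triple: (429, 460, 629)

(429, 460, 629)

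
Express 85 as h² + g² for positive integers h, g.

We need to find integers h, g > 0 such that h² + g² = 85.
Trying h = 2: g² = 85 - 2² = 85 - 4 = 81
g = 9
Check: 2² + 9² = 4 + 81 = 85 ✓

85 = 2² + 9²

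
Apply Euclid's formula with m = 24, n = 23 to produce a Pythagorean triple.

a = m² - n² = 24² - 23² = 576 - 529 = 47
b = 2mn = 2·24·23 = 1104
c = m² + n² = 576 + 529 = 1105
Verify: 47² + 1104² = 2209 + 1218816 = 1221025 = 1105² ✓

(47, 1104, 1105)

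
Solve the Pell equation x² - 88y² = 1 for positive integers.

We seek the smallest positive integers (x, y) with x² - 88y² = 1, i.e., x² = 88y² + 1.
Try successive y values:
y = 1: x² = 88·1² + 1 = 89, not a perfect square
y = 2: x² = 88·2² + 1 = 353, not a perfect square
y = 3: x² = 88·3² + 1 = 793, not a perfect square
... continuing the search (or via continued fractions) ...
y = 21: x² = 88·21² + 1 = 38809, x = 197 ✓

Verify: 197² - 88·21² = 38809 - 38808 = 1 ✓

x = 197, y = 21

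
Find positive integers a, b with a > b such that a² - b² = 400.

Factor: a² - b² = (a+b)(a-b) = 400.
We need two factors of 400 with the same parity.
Use a+b = 200 and a-b = 2 (product 200·2 = 400).
Adding: 2a = 202, so a = 101.
Subtracting: 2b = 198, so b = 99.
Check: 101² - 99² = 10201 - 9801 = 400 ✓

a = 101, b = 99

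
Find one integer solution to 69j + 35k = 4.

Step 1: Check solvability.
gcd(69, 35) = 1
Since 1 divides 4, solutions exist.

Step 2: Apply extended Euclidean algorithm to find gcd.
We find integers such that 69*x0 + 35*y0 = 1

Step 3: Scale the particular solution.
Multiply by 4/1 = 4:
j = -4, k = 8

Step 4: Verify.
69*(-4) + 35*(8) = 4 = 4 ✓

j = -4, k = 8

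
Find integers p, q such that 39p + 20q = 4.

Step 1: Check solvability.
gcd(39, 20) = 1
Since 1 divides 4, solutions exist.

Step 2: Apply extended Euclidean algorithm to find gcd.
We find integers such that 39*x0 + 20*y0 = 1

Step 3: Scale the particular solution.
Multiply by 4/1 = 4:
p = -4, q = 8

Step 4: Verify.
39*(-4) + 20*(8) = 4 = 4 ✓

p = -4, q = 8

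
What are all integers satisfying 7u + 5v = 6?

Step 1: Compute gcd(7, 5) = 1.
Since 1 divides 6, solutions exist.

Step 2: Find a particular solution using extended Euclidean algorithm.
We get u₀ = -12, v₀ = 18.
Check: 7*-12 + 5*18 = 6 = 6 ✓

Step 3: Write the general solution.
u = -12 + (5/1)t = -12 + 5t
v = 18 - (7/1)t = 18 - 7t
for any integer t.

u = -12 + 5t, v = 18 - 7t for integer t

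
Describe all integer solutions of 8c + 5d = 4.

Step 1: Compute gcd(8, 5) = 1.
Since 1 divides 4, solutions exist.

Step 2: Find a particular solution using extended Euclidean algorithm.
We get c₀ = 8, d₀ = -12.
Check: 8*8 + 5*-12 = 4 = 4 ✓

Step 3: Write the general solution.
c = 8 + (5/1)t = 8 + 5t
d = -12 - (8/1)t = -12 - 8t
for any integer t.

c = 8 + 5t, d = -12 - 8t for integer t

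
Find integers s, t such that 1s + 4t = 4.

Step 1: Check solvability.
gcd(1, 4) = 1
Since 1 divides 4, solutions exist.

Step 2: Apply extended Euclidean algorithm to find gcd.
We find integers such that 1*x0 + 4*y0 = 1

Step 3: Scale the particular solution.
Multiply by 4/1 = 4:
s = 4, t = 0

Step 4: Verify.
1*(4) + 4*(0) = 4 = 4 ✓

s = 4, t = 0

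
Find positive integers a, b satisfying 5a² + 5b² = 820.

Try small values of a and check whether (820 - 5a²)/5 is a perfect square.
a = 10: 5·10² = 500, so 5b² = 820 - 500 = 320, giving b² = 64, b = 8.
Check: 5·10² + 5·8² = 500 + 320 = 820 ✓

a = 10, b = 8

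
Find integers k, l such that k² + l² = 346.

We need to find integers k, l > 0 such that k² + l² = 346.
Trying k = 11: l² = 346 - 11² = 346 - 121 = 225
l = 15
Check: 11² + 15² = 121 + 225 = 346 ✓

346 = 11² + 15²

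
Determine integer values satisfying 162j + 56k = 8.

Step 1: Check solvability.
gcd(162, 56) = 2
Since 2 divides 8, solutions exist.

Step 2: Apply extended Euclidean algorithm to find gcd.
We find integers such that 162*x0 + 56*y0 = 2

Step 3: Scale the particular solution.
Multiply by 8/2 = 4:
j = 36, k = -104

Step 4: Verify.
162*(36) + 56*(-104) = 8 = 8 ✓

j = 36, k = -104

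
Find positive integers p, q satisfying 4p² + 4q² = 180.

Try small values of p and check whether (180 - 4p²)/4 is a perfect square.
p = 3: 4·3² = 36, so 4q² = 180 - 36 = 144, giving q² = 36, q = 6.
Check: 4·3² + 4·6² = 36 + 144 = 180 ✓

p = 3, q = 6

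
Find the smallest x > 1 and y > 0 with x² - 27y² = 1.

We seek the smallest positive integers (x, y) with x² - 27y² = 1, i.e., x² = 27y² + 1.
Try successive y values:
y = 1: x² = 27·1² + 1 = 28, not a perfect square
y = 2: x² = 27·2² + 1 = 109, not a perfect square
y = 3: x² = 27·3² + 1 = 244, not a perfect square
... continuing the search (or via continued fractions) ...
y = 5: x² = 27·5² + 1 = 676, x = 26 ✓

Verify: 26² - 27·5² = 676 - 675 = 1 ✓

x = 26, y = 5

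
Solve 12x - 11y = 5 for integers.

Step 1: Check solvability.
gcd(12, 11) = 1
Since 1 divides 5, solutions exist.

Step 2: Apply extended Euclidean algorithm to find gcd.
We find integers such that 12*x0 + 11*y0 = 1

Step 3: Scale the particular solution.
Multiply by 5/1 = 5:
x = 5, y = 5

Step 4: Verify.
12*(5) - 11*(5) = 5 = 5 ✓

x = 5, y = 5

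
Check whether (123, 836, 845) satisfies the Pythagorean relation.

Compute a² + b²:
123² + 836² = 15129 + 698896 = 714025
Compute c²:
845² = 714025
Since 714025 = 714025, it is a Pythagorean triple.

Yes, it is a Pythagorean triple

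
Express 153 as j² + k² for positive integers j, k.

We need to find integers j, k > 0 such that j² + k² = 153.
Trying j = 3: k² = 153 - 3² = 153 - 9 = 144
k = 12
Check: 3² + 12² = 9 + 144 = 153 ✓

153 = 3² + 12²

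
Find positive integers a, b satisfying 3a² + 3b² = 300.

Try small values of a and check whether (300 - 3a²)/3 is a perfect square.
a = 6: 3·6² = 108, so 3b² = 300 - 108 = 192, giving b² = 64, b = 8.
Check: 3·6² + 3·8² = 108 + 192 = 300 ✓

a = 6, b = 8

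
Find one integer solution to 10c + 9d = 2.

Step 1: Check solvability.
gcd(10, 9) = 1
Since 1 divides 2, solutions exist.

Step 2: Apply extended Euclidean algorithm to find gcd.
We find integers such that 10*x0 + 9*y0 = 1

Step 3: Scale the particular solution.
Multiply by 2/1 = 2:
c = 2, d = -2

Step 4: Verify.
10*(2) + 9*(-2) = 2 = 2 ✓

c = 2, d = -2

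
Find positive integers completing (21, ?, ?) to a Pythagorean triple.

We need the other leg and hypotenuse such that 21² + x² = c².
Take x = 20, c = 29: 21² + 20² = 441 + 400 = 841 = 29² ✓
Triple: (21, 20, 29)

(21, 20, 29)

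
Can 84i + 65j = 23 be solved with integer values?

Step 1: Compute gcd(84, 65).
gcd(84, 65) = 1

Step 2: Check divisibility.
Does 1 divide 23? 23 = 1 x 23, so yes.

By the theorem on linear Diophantine equations, 84i + 65j = 23 has integer solutions if and only if gcd(84, 65) divides 23. Since 1 | 23, solutions exist.

Yes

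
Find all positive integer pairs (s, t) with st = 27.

The positive divisors of 27 are: 1, 3, 9, 27.
Each divisor d gives the pair (d, 27/d):
(1, 27), (3, 9), (9, 3), (27, 1)

(1, 27), (3, 9), (9, 3), (27, 1)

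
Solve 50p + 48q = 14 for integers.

Step 1: Check solvability.
gcd(50, 48) = 2
Since 2 divides 14, solutions exist.

Step 2: Apply extended Euclidean algorithm to find gcd.
We find integers such that 50*x0 + 48*y0 = 2

Step 3: Scale the particular solution.
Multiply by 14/2 = 7:
p = 7, q = -7

Step 4: Verify.
50*(7) + 48*(-7) = 14 = 14 ✓

p = 7, q = -7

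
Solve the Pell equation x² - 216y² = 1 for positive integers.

We seek the smallest positive integers (x, y) with x² - 216y² = 1, i.e., x² = 216y² + 1.
Try successive y values:
y = 1: x² = 216·1² + 1 = 217, not a perfect square
y = 2: x² = 216·2² + 1 = 865, not a perfect square
y = 3: x² = 216·3² + 1 = 1945, not a perfect square
... continuing the search (or via continued fractions) ...
y = 33: x² = 216·33² + 1 = 235225, x = 485 ✓

Verify: 485² - 216·33² = 235225 - 235224 = 1 ✓

x = 485, y = 33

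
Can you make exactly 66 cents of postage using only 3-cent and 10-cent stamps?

We need non-negative x, y with 3x + 10y = 66.
gcd(3, 10) = 1 divides 66, so integer solutions exist.
Search for a non-negative one: x = 2 gives 10y = 66 - 6 = 60, so y = 6.
Check: 3·2 + 10·6 = 66 ✓

Yes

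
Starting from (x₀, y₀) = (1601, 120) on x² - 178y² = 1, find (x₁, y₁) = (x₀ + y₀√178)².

Solutions to x² - Dy² = 1 are generated by powers of (x₀ + y₀√D).
The next solution satisfies x₁ + y₁√178 = (x₀ + y₀√178)², giving:
x₁ = x₀² + 178y₀² = 1601² + 178·120² = 2563201 + 2563200 = 5126401
y₁ = 2x₀y₀ = 2·1601·120 = 384240

Verify: 5126401² - 178·384240² = 26279987212801 - 26279987212800 = 1 ✓

x = 5126401, y = 384240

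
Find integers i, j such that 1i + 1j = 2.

Step 1: Check solvability.
gcd(1, 1) = 1
Since 1 divides 2, solutions exist.

Step 2: Apply extended Euclidean algorithm to find gcd.
We find integers such that 1*x0 + 1*y0 = 1

Step 3: Scale the particular solution.
Multiply by 2/1 = 2:
i = 0, j = 2

Step 4: Verify.
1*(0) + 1*(2) = 2 = 2 ✓

i = 0, j = 2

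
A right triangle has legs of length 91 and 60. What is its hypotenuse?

c² = a² + b² = 91² + 60² = 8281 + 3600 = 11881
c = 109

109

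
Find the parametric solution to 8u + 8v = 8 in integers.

Step 1: Compute gcd(8, 8) = 8.
Since 8 divides 8, solutions exist.

Step 2: Find a particular solution using extended Euclidean algorithm.
We get u₀ = 0, v₀ = 1.
Check: 8*0 + 8*1 = 8 = 8 ✓

Step 3: Write the general solution.
u = 0 + (8/8)t = 0 + 1t
v = 1 - (8/8)t = 1 - 1t
for any integer t.

u = 0 + 1t, v = 1 - 1t for integer t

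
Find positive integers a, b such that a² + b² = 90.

Search for a with 90 - a² a perfect square.
a = 3: 90 - 3² = 90 - 9 = 81 = 9² ✓
So a = 3, b = 9.

a = 3, b = 9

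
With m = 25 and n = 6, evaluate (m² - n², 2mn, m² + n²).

a = m² - n² = 625 - 36 = 589
b = 2mn = 2·25·6 = 300
c = m² + n² = 625 + 36 = 661
Verify: 589² + 300² = 346921 + 90000 = 436921 = 661² ✓

(589, 300, 661)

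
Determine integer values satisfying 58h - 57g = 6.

Step 1: Check solvability.
gcd(58, 57) = 1
Since 1 divides 6, solutions exist.

Step 2: Apply extended Euclidean algorithm to find gcd.
We find integers such that 58*x0 + 57*y0 = 1

Step 3: Scale the particular solution.
Multiply by 6/1 = 6:
h = 6, g = 6

Step 4: Verify.
58*(6) - 57*(6) = 6 = 6 ✓

h = 6, g = 6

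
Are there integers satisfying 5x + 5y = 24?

Step 1: Compute gcd(5, 5).
gcd(5, 5) = 5

Step 2: Check divisibility.
Does 5 divide 24? 24 = 5 x 4 + 4, so no.

By the theorem on linear Diophantine equations, 5x + 5y = 24 has integer solutions if and only if gcd(5, 5) divides 24. Since 5 does not divide 24, no solutions exist.

No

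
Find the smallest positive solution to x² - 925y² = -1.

We need x² = 925y² - 1. Try successive y:
y = 1: x² = 925·1² - 1 = 924, not a perfect square
y = 2: x² = 925·2² - 1 = 3699, not a perfect square
y = 3: x² = 925·3² - 1 = 8324, not a perfect square
...
y = 29: x² = 925·29² - 1 = 777924 = 882² ✓
Check: 882² - 925·29² = 777924 - 777925 = -1 ✓

x = 882, y = 29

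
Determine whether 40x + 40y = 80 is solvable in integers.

Step 1: Compute gcd(40, 40).
gcd(40, 40) = 40

Step 2: Check divisibility.
Does 40 divide 80? 80 = 40 x 2, so yes.

By the theorem on linear Diophantine equations, 40x + 40y = 80 has integer solutions if and only if gcd(40, 40) divides 80. Since 40 | 80, solutions exist.

Yes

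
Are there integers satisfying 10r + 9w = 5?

Step 1: Compute gcd(10, 9).
gcd(10, 9) = 1

Step 2: Check divisibility.
Does 1 divide 5? 5 = 1 x 5, so yes.

By the theorem on linear Diophantine equations, 10r + 9w = 5 has integer solutions if and only if gcd(10, 9) divides 5. Since 1 | 5, solutions exist.

Yes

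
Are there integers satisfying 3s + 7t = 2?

Step 1: Compute gcd(3, 7).
gcd(3, 7) = 1

Step 2: Check divisibility.
Does 1 divide 2? 2 = 1 x 2, so yes.

By the theorem on linear Diophantine equations, 3s + 7t = 2 has integer solutions if and only if gcd(3, 7) divides 2. Since 1 | 2, solutions exist.

Yes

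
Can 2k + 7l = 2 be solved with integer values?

Step 1: Compute gcd(2, 7).
gcd(2, 7) = 1

Step 2: Check divisibility.
Does 1 divide 2? 2 = 1 x 2, so yes.

By the theorem on linear Diophantine equations, 2k + 7l = 2 has integer solutions if and only if gcd(2, 7) divides 2. Since 1 | 2, solutions exist.

Yes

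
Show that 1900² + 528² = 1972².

Compute a² + b² = 1900² + 528² = 3610000 + 278784 = 3888784
Compute c² = 1972² = 3888784
Since 3888784 = 3888784, confirmed.

Yes, it is a Pythagorean triple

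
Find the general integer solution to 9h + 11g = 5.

Step 1: Compute gcd(9, 11) = 1.
Since 1 divides 5, solutions exist.

Step 2: Find a particular solution using extended Euclidean algorithm.
We get h₀ = 25, g₀ = -20.
Check: 9*25 + 11*-20 = 5 = 5 ✓

Step 3: Write the general solution.
h = 25 + (11/1)t = 25 + 11t
g = -20 - (9/1)t = -20 - 9t
for any integer t.

h = 25 + 11t, g = -20 - 9t for integer t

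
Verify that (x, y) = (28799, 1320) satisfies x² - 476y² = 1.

Compute x² = 28799² = 829382401
Compute 476y² = 476·1320² = 476·1742400 = 829382400
x² - 476y² = 829382401 - 829382400 = 1
Since this equals 1, (28799, 1320) is a solution.

Yes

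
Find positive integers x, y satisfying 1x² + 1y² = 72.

Try small values of x and check whether (72 - 1x²)/1 is a perfect square.
x = 6: 1·6² = 36, so 1y² = 72 - 36 = 36, giving y² = 36, y = 6.
Check: 1·6² + 1·6² = 36 + 36 = 72 ✓

x = 6, y = 6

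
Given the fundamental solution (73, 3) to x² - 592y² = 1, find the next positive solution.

Solutions to x² - Dy² = 1 are generated by powers of (x₀ + y₀√D).
The next solution satisfies x₁ + y₁√592 = (x₀ + y₀√592)², giving:
x₁ = x₀² + 592y₀² = 73² + 592·3² = 5329 + 5328 = 10657
y₁ = 2x₀y₀ = 2·73·3 = 438

Verify: 10657² - 592·438² = 113571649 - 113571648 = 1 ✓

x = 10657, y = 438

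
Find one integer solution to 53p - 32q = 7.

Step 1: Check solvability.
gcd(53, 32) = 1
Since 1 divides 7, solutions exist.

Step 2: Apply extended Euclidean algorithm to find gcd.
We find integers such that 53*x0 + 32*y0 = 1

Step 3: Scale the particular solution.
Multiply by 7/1 = 7:
p = -21, q = -35

Step 4: Verify.
53*(-21) - 32*(-35) = 7 = 7 ✓

p = -21, q = -35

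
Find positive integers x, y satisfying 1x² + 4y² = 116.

Try small values of x and check whether (116 - 1x²)/4 is a perfect square.
x = 10: 1·10² = 100, so 4y² = 116 - 100 = 16, giving y² = 4, y = 2.
Check: 1·10² + 4·2² = 100 + 16 = 116 ✓

x = 10, y = 2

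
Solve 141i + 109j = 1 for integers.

Step 1: Check solvability.
gcd(141, 109) = 1
Since 1 divides 1, solutions exist.

Step 2: Apply extended Euclidean algorithm to find gcd.
We find integers such that 141*x0 + 109*y0 = 1

Step 3: Scale the particular solution.
Multiply by 1/1 = 1:
i = -17, j = 22

Step 4: Verify.
141*(-17) + 109*(22) = 1 = 1 ✓

i = -17, j = 22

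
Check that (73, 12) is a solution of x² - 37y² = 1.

Compute x² = 73² = 5329
Compute 37y² = 37·12² = 37·144 = 5328
x² - 37y² = 5329 - 5328 = 1
Since this equals 1, (73, 12) is a solution.

Yes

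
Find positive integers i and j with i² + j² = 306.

We need to find integers i, j > 0 such that i² + j² = 306.
Trying i = 9: j² = 306 - 9² = 306 - 81 = 225
j = 15
Check: 9² + 15² = 81 + 225 = 306 ✓

306 = 9² + 15²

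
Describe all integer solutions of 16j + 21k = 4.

Step 1: Compute gcd(16, 21) = 1.
Since 1 divides 4, solutions exist.

Step 2: Find a particular solution using extended Euclidean algorithm.
We get j₀ = 16, k₀ = -12.
Check: 16*16 + 21*-12 = 4 = 4 ✓

Step 3: Write the general solution.
j = 16 + (21/1)t = 16 + 21t
k = -12 - (16/1)t = -12 - 16t
for any integer t.

j = 16 + 21t, k = -12 - 16t for integer t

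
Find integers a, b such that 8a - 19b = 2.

Step 1: Check solvability.
gcd(8, 19) = 1
Since 1 divides 2, solutions exist.

Step 2: Apply extended Euclidean algorithm to find gcd.
We find integers such that 8*x0 + 19*y0 = 1

Step 3: Scale the particular solution.
Multiply by 2/1 = 2:
a = -14, b = -6

Step 4: Verify.
8*(-14) - 19*(-6) = 2 = 2 ✓

a = -14, b = -6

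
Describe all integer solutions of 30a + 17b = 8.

Step 1: Compute gcd(30, 17) = 1.
Since 1 divides 8, solutions exist.

Step 2: Find a particular solution using extended Euclidean algorithm.
We get a₀ = 32, b₀ = -56.
Check: 30*32 + 17*-56 = 8 = 8 ✓

Step 3: Write the general solution.
a = 32 + (17/1)t = 32 + 17t
b = -56 - (30/1)t = -56 - 30t
for any integer t.

a = 32 + 17t, b = -56 - 30t for integer t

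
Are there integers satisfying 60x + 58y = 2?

Step 1: Compute gcd(60, 58).
gcd(60, 58) = 2

Step 2: Check divisibility.
Does 2 divide 2? 2 = 2 x 1, so yes.

By the theorem on linear Diophantine equations, 60x + 58y = 2 has integer solutions if and only if gcd(60, 58) divides 2. Since 2 | 2, solutions exist.

Yes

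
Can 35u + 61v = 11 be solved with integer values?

Step 1: Compute gcd(35, 61).
gcd(35, 61) = 1

Step 2: Check divisibility.
Does 1 divide 11? 11 = 1 x 11, so yes.

By the theorem on linear Diophantine equations, 35u + 61v = 11 has integer solutions if and only if gcd(35, 61) divides 11. Since 1 | 11, solutions exist.

Yes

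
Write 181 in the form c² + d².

We need to find integers c, d > 0 such that c² + d² = 181.
Trying c = 9: d² = 181 - 9² = 181 - 81 = 100
d = 10
Check: 9² + 10² = 81 + 100 = 181 ✓

181 = 9² + 10²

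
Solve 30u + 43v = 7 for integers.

Step 1: Check solvability.
gcd(30, 43) = 1
Since 1 divides 7, solutions exist.

Step 2: Apply extended Euclidean algorithm to find gcd.
We find integers such that 30*x0 + 43*y0 = 1

Step 3: Scale the particular solution.
Multiply by 7/1 = 7:
u = -70, v = 49

Step 4: Verify.
30*(-70) + 43*(49) = 7 = 7 ✓

u = -70, v = 49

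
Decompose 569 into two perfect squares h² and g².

We need to find integers h, g > 0 such that h² + g² = 569.
Trying h = 13: g² = 569 - 13² = 569 - 169 = 400
g = 20
Check: 13² + 20² = 169 + 400 = 569 ✓

569 = 13² + 20²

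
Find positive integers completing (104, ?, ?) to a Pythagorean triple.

We need the other leg and hypotenuse such that 104² + x² = c².
Take x = 153, c = 185: 104² + 153² = 10816 + 23409 = 34225 = 185² ✓
Triple: (153, 104, 185)

(153, 104, 185)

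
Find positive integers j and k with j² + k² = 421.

We need to find integers j, k > 0 such that j² + k² = 421.
Trying j = 14: k² = 421 - 14² = 421 - 196 = 225
k = 15
Check: 14² + 15² = 196 + 225 = 421 ✓

421 = 14² + 15²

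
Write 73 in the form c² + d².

We need to find integers c, d > 0 such that c² + d² = 73.
Trying c = 3: d² = 73 - 3² = 73 - 9 = 64
d = 8
Check: 3² + 8² = 9 + 64 = 73 ✓

73 = 3² + 8²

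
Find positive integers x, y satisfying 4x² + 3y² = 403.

Try small values of x and check whether (403 - 4x²)/3 is a perfect square.
x = 8: 4·8² = 256, so 3y² = 403 - 256 = 147, giving y² = 49, y = 7.
Check: 4·8² + 3·7² = 256 + 147 = 403 ✓

x = 8, y = 7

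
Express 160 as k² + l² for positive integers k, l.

We need to find integers k, l > 0 such that k² + l² = 160.
Trying k = 4: l² = 160 - 4² = 160 - 16 = 144
l = 12
Check: 4² + 12² = 16 + 144 = 160 ✓

160 = 4² + 12²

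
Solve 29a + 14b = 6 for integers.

Step 1: Check solvability.
gcd(29, 14) = 1
Since 1 divides 6, solutions exist.

Step 2: Apply extended Euclidean algorithm to find gcd.
We find integers such that 29*x0 + 14*y0 = 1

Step 3: Scale the particular solution.
Multiply by 6/1 = 6:
a = 6, b = -12

Step 4: Verify.
29*(6) + 14*(-12) = 6 = 6 ✓

a = 6, b = -12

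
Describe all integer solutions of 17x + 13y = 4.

Step 1: Compute gcd(17, 13) = 1.
Since 1 divides 4, solutions exist.

Step 2: Find a particular solution using extended Euclidean algorithm.
We get x₀ = -12, y₀ = 16.
Check: 17*-12 + 13*16 = 4 = 4 ✓

Step 3: Write the general solution.
x = -12 + (13/1)t = -12 + 13t
y = 16 - (17/1)t = 16 - 17t
for any integer t.

x = -12 + 13t, y = 16 - 17t for integer t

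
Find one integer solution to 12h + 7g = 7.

Step 1: Check solvability.
gcd(12, 7) = 1
Since 1 divides 7, solutions exist.

Step 2: Apply extended Euclidean algorithm to find gcd.
We find integers such that 12*x0 + 7*y0 = 1

Step 3: Scale the particular solution.
Multiply by 7/1 = 7:
h = 21, g = -35

Step 4: Verify.
12*(21) + 7*(-35) = 7 = 7 ✓

h = 21, g = -35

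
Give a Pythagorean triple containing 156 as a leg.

We need the other leg and hypotenuse such that 156² + x² = c².
Take x = 667, c = 685: 156² + 667² = 24336 + 444889 = 469225 = 685² ✓
Triple: (667, 156, 685)

(667, 156, 685)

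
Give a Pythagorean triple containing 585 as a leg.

We need the other leg and hypotenuse such that 585² + x² = c².
Take x = 928, c = 1097: 585² + 928² = 342225 + 861184 = 1203409 = 1097² ✓
Triple: (585, 928, 1097)

(585, 928, 1097)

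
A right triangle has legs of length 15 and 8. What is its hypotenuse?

c² = a² + b² = 15² + 8² = 225 + 64 = 289
c = 17

17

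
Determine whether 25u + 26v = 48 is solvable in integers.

Step 1: Compute gcd(25, 26).
gcd(25, 26) = 1

Step 2: Check divisibility.
Does 1 divide 48? 48 = 1 x 48, so yes.

By the theorem on linear Diophantine equations, 25u + 26v = 48 has integer solutions if and only if gcd(25, 26) divides 48. Since 1 | 48, solutions exist.

Yes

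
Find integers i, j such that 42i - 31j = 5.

Step 1: Check solvability.
gcd(42, 31) = 1
Since 1 divides 5, solutions exist.

Step 2: Apply extended Euclidean algorithm to find gcd.
We find integers such that 42*x0 + 31*y0 = 1

Step 3: Scale the particular solution.
Multiply by 5/1 = 5:
i = -70, j = -95

Step 4: Verify.
42*(-70) - 31*(-95) = 5 = 5 ✓

i = -70, j = -95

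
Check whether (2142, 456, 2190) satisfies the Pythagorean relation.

Compute a² + b²:
2142² + 456² = 4588164 + 207936 = 4796100
Compute c²:
2190² = 4796100
Since 4796100 = 4796100, it is a Pythagorean triple.

Yes, it is a Pythagorean triple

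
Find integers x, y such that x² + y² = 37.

We need to find integers x, y > 0 such that x² + y² = 37.
Trying x = 1: y² = 37 - 1² = 37 - 1 = 36
y = 6
Check: 1² + 6² = 1 + 36 = 37 ✓

37 = 1² + 6²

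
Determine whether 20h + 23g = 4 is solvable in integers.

Step 1: Compute gcd(20, 23).
gcd(20, 23) = 1

Step 2: Check divisibility.
Does 1 divide 4? 4 = 1 x 4, so yes.

By the theorem on linear Diophantine equations, 20h + 23g = 4 has integer solutions if and only if gcd(20, 23) divides 4. Since 1 | 4, solutions exist.

Yes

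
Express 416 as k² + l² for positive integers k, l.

We need to find integers k, l > 0 such that k² + l² = 416.
Trying k = 4: l² = 416 - 4² = 416 - 16 = 400
l = 20
Check: 4² + 20² = 16 + 400 = 416 ✓

416 = 4² + 20²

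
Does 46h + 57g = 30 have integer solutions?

Step 1: Compute gcd(46, 57).
gcd(46, 57) = 1

Step 2: Check divisibility.
Does 1 divide 30? 30 = 1 x 30, so yes.

By the theorem on linear Diophantine equations, 46h + 57g = 30 has integer solutions if and only if gcd(46, 57) divides 30. Since 1 | 30, solutions exist.

Yes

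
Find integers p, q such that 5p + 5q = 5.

Step 1: Check solvability.
gcd(5, 5) = 5
Since 5 divides 5, solutions exist.

Step 2: Apply extended Euclidean algorithm to find gcd.
We find integers such that 5*x0 + 5*y0 = 5

Step 3: Scale the particular solution.
Multiply by 5/5 = 1:
p = 0, q = 1

Step 4: Verify.
5*(0) + 5*(1) = 5 = 5 ✓

p = 0, q = 1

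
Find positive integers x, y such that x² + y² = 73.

Search for x with 73 - x² a perfect square.
x = 3: 73 - 3² = 73 - 9 = 64 = 8² ✓
So x = 3, y = 8.

x = 3, y = 8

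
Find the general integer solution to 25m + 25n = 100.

Step 1: Compute gcd(25, 25) = 25.
Since 25 divides 100, solutions exist.

Step 2: Find a particular solution using extended Euclidean algorithm.
We get m₀ = 0, n₀ = 4.
Check: 25*0 + 25*4 = 100 = 100 ✓

Step 3: Write the general solution.
m = 0 + (25/25)t = 0 + 1t
n = 4 - (25/25)t = 4 - 1t
for any integer t.

m = 0 + 1t, n = 4 - 1t for integer t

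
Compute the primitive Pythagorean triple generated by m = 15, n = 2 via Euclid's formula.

a = m² - n² = 225 - 4 = 221
b = 2mn = 2·15·2 = 60
c = m² + n² = 225 + 4 = 229
Verify: 221² + 60² = 48841 + 3600 = 52441 = 229² ✓

(221, 60, 229)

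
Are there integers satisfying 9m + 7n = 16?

Step 1: Compute gcd(9, 7).
gcd(9, 7) = 1

Step 2: Check divisibility.
Does 1 divide 16? 16 = 1 x 16, so yes.

By the theorem on linear Diophantine equations, 9m + 7n = 16 has integer solutions if and only if gcd(9, 7) divides 16. Since 1 | 16, solutions exist.

Yes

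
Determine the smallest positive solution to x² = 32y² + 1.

We seek the smallest positive integers (x, y) with x² - 32y² = 1, i.e., x² = 32y² + 1.
Try successive y values:
y = 1: x² = 32·1² + 1 = 33, not a perfect square
y = 2: x² = 32·2² + 1 = 129, not a perfect square
y = 3: x² = 32·3² + 1 = 289, x = 17 ✓

Verify: 17² - 32·3² = 289 - 288 = 1 ✓

x = 17, y = 3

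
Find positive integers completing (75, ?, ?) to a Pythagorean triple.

We need the other leg and hypotenuse such that 75² + x² = c².
Take x = 308, c = 317: 75² + 308² = 5625 + 94864 = 100489 = 317² ✓
Triple: (75, 308, 317)

(75, 308, 317)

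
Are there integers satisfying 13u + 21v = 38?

Step 1: Compute gcd(13, 21).
gcd(13, 21) = 1

Step 2: Check divisibility.
Does 1 divide 38? 38 = 1 x 38, so yes.

By the theorem on linear Diophantine equations, 13u + 21v = 38 has integer solutions if and only if gcd(13, 21) divides 38. Since 1 | 38, solutions exist.

Yes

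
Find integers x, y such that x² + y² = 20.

We need to find integers x, y > 0 such that x² + y² = 20.
Trying x = 2: y² = 20 - 2² = 20 - 4 = 16
y = 4
Check: 2² + 4² = 4 + 16 = 20 ✓

20 = 2² + 4²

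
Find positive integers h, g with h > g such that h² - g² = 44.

Factor: h² - g² = (h+g)(h-g) = 44.
We need two factors of 44 with the same parity.
Use h+g = 22 and h-g = 2 (product 22·2 = 44).
Adding: 2h = 24, so h = 12.
Subtracting: 2g = 20, so g = 10.
Check: 12² - 10² = 144 - 100 = 44 ✓

h = 12, g = 10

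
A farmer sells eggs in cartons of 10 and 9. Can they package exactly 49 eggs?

We need non-negative a, b with 10a + 9b = 49.
gcd(10, 9) = 1 divides 49.
Try a = 4: 9b = 49 - 40 = 9, so b = 1.
One way: 4 cartons of 10 and 1 cartons of 9.

Yes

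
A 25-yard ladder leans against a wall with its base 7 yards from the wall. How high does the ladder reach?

The ladder, wall, and ground form a right triangle with hypotenuse 25 and one leg 7.
By the Pythagorean theorem: h² = 25² - 7² = 625 - 49 = 576
h = √576 = 24 yards

24 yards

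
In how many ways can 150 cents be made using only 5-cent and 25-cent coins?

We need non-negative integers (x, y) with 5x + 25y = 150.
For each x from 0 to 30, check if (150 - 5x) is a non-negative multiple of 25.
Solutions (x, y): (0,6), (5,5), (10,4), (15,3), ...
Count: 7

7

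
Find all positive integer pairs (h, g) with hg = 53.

The positive divisors of 53 are: 1, 53.
Each divisor d gives the pair (d, 53/d):
(1, 53), (53, 1)

(1, 53), (53, 1)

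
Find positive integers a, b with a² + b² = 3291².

We need a² + b² = 3291² = 10830681.
Trying: 1755² + 2784² = 3080025 + 7750656 = 10830681 ✓

(1755, 2784, 3291)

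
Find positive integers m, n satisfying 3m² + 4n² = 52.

Try small values of m and check whether (52 - 3m²)/4 is a perfect square.
m = 4: 3·4² = 48, so 4n² = 52 - 48 = 4, giving n² = 1, n = 1.
Check: 3·4² + 4·1² = 48 + 4 = 52 ✓

m = 4, n = 1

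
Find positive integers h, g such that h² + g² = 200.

Search for h with 200 - h² a perfect square.
h = 2: 200 - 2² = 200 - 4 = 196 = 14² ✓
So h = 2, g = 14.

h = 2, g = 14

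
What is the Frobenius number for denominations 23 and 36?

For two coprime denominations a and b, the Frobenius number (largest value not representable as a non-negative combination) is ab - a - b.
Here gcd(23, 36) = 1, so they are coprime.
F(23, 36) = 23·36 - 23 - 36 = 828 - 59 = 769

769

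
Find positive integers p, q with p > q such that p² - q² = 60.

Factor: p² - q² = (p+q)(p-q) = 60.
We need two factors of 60 with the same parity.
Use p+q = 30 and p-q = 2 (product 30·2 = 60).
Adding: 2p = 32, so p = 16.
Subtracting: 2q = 28, so q = 14.
Check: 16² - 14² = 256 - 196 = 60 ✓

p = 16, q = 14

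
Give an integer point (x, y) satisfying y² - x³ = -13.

Try small integer x values and check whether x³ - 13 is a perfect square.
x = 17: x³ - 13 = 17³ - 13 = 4913 - 13 = 4900
Is 4900 a perfect square? 70² = 4900 ✓
So (x, y) = (17, 70) is a solution.

x = 17, y = 70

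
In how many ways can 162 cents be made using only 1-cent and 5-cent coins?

We need non-negative integers (x, y) with 1x + 5y = 162.
For each x from 0 to 162, check if (162 - 1x) is a non-negative multiple of 5.
Solutions (x, y): (2,32), (7,31), (12,30), (17,29), ...
Count: 33

33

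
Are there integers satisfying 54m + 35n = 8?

Step 1: Compute gcd(54, 35).
gcd(54, 35) = 1

Step 2: Check divisibility.
Does 1 divide 8? 8 = 1 x 8, so yes.

By the theorem on linear Diophantine equations, 54m + 35n = 8 has integer solutions if and only if gcd(54, 35) divides 8. Since 1 | 8, solutions exist.

Yes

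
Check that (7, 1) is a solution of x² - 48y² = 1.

Compute x² = 7² = 49
Compute 48y² = 48·1² = 48·1 = 48
x² - 48y² = 49 - 48 = 1
Since this equals 1, (7, 1) is a solution.

Yes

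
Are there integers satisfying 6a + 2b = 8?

Step 1: Compute gcd(6, 2).
gcd(6, 2) = 2

Step 2: Check divisibility.
Does 2 divide 8? 8 = 2 x 4, so yes.

By the theorem on linear Diophantine equations, 6a + 2b = 8 has integer solutions if and only if gcd(6, 2) divides 8. Since 2 | 8, solutions exist.

Yes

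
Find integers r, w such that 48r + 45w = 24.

Step 1: Check solvability.
gcd(48, 45) = 3
Since 3 divides 24, solutions exist.

Step 2: Apply extended Euclidean algorithm to find gcd.
We find integers such that 48*x0 + 45*y0 = 3

Step 3: Scale the particular solution.
Multiply by 24/3 = 8:
r = 8, w = -8

Step 4: Verify.
48*(8) + 45*(-8) = 24 = 24 ✓

r = 8, w = -8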